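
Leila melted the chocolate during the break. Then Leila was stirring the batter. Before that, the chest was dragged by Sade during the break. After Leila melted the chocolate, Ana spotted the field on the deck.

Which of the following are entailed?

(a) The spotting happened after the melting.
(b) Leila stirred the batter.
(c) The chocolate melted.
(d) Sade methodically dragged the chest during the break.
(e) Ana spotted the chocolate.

(a), (b), (c)

(a) Entailed — the narrative places the melting before the spotting.
(b) Entailed — 'stir' is an activity; 'was stirring' entails that some stirring happened, so 'stirred' holds.
(c) Entailed — 'Leila melted the chocolate' is causative; it entails the inchoative 'the chocolate melted'.
(d) Not entailed — 'methodically' adds information not in the original event.
(e) Not entailed — Ana spotted the field, not the chocolate; the chocolate belongs to the melting event.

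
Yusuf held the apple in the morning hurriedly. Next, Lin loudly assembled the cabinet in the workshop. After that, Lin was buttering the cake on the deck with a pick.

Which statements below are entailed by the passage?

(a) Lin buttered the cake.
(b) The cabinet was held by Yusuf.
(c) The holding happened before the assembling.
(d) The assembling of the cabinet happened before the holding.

(c)

(a) Not entailed — 'was buttering' is progressive on an accomplishment; it does not entail the completed 'buttered'.
(b) Not entailed — Yusuf held the apple, not the cabinet; the cabinet belongs to the assembling event.
(c) Entailed — the narrative places the holding before the assembling.
(d) Not entailed — the narrative places the holding before the assembling, not after.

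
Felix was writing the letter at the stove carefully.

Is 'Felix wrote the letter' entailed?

no

'was writing' is progressive; for an accomplishment like 'write the letter', it doesn't entail completion.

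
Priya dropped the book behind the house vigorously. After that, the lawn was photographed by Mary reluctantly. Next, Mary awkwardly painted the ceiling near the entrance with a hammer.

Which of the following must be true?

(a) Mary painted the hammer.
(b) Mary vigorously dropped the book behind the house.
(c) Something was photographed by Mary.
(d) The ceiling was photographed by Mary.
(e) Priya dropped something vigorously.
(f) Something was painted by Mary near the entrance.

(c), (e), (f)

(a) Not entailed — the hammer is the instrument, not what was painted.
(b) Not entailed — the passage has Priya dropping the book, not Mary.
(c) Entailed — every conjunct here is already in the original photographing event.
(d) Not entailed — Mary photographed the lawn, not the ceiling; the ceiling belongs to the painting event.
(e) Entailed — the original entails any weakening of itself; this just drops 'behind the house' and generalizes the patient.
(f) Entailed — the original entails any weakening of itself; this just drops 'with a hammer', 'awkwardly' and generalizes the patient.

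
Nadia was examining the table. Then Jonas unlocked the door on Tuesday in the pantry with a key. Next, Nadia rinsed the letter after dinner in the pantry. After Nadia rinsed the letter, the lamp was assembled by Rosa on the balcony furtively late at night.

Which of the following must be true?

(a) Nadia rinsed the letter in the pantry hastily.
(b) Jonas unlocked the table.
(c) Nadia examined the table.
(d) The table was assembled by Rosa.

(c)

(a) Not entailed — 'hastily' adds information not in the original event.
(b) Not entailed — Jonas unlocked the door, not the table; the table belongs to the examining event.
(c) Entailed — 'examine' is an activity; 'was examining' entails that some examining happened, so 'examined' holds.
(d) Not entailed — Rosa assembled the lamp, not the table; the table belongs to the examining event.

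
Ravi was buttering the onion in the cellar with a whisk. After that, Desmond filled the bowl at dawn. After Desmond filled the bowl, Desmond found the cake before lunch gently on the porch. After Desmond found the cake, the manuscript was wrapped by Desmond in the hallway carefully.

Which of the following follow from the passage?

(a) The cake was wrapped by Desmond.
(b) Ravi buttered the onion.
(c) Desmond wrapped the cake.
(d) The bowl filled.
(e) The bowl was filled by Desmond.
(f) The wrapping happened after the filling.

(a) Not entailed — Desmond wrapped the manuscript, not the cake; the cake belongs to the finding event.
(b) Not entailed — 'was buttering' is progressive on an accomplishment; it does not entail the completed 'buttered'.
(c) Not entailed — Desmond wrapped the manuscript, not the cake; the cake belongs to the finding event.
(d) Entailed — 'Desmond filled the bowl' is causative; it entails the inchoative 'the bowl filled'.
(e) Entailed — dropping 'at dawn' leaves a sub-description the original still satisfies.
(f) Entailed — the narrative places the filling before the wrapping.

(d), (e), (f)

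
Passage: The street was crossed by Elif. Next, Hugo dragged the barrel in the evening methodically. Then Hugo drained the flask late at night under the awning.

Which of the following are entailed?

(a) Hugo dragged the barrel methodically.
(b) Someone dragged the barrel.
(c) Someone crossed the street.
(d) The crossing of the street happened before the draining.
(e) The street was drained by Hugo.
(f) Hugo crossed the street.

(a) Entailed — this follows by dropping conjuncts from the dragging event's description.
(b) Entailed — every conjunct here is already in the original dragging event.
(c) Entailed — this follows by dropping conjuncts from the crossing event's description.
(d) Entailed — the narrative places the crossing before the draining.
(e) Not entailed — Hugo drained the flask, not the street; the street belongs to the crossing event.
(f) Not entailed — the passage has Elif crossing the street, not Hugo.

(a), (b), (c), (d)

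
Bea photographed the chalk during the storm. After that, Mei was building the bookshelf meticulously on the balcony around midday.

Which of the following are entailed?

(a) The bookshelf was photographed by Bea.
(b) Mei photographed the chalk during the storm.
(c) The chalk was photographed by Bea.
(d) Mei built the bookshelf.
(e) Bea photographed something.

(c), (e)

(a) Not entailed — Bea photographed the chalk, not the bookshelf; the bookshelf belongs to the building event.
(b) Not entailed — the passage has Bea photographing the chalk, not Mei.
(c) Entailed — every conjunct here is already in the original photographing event.
(d) Not entailed — 'was building' is progressive on an accomplishment; it does not entail the completed 'built'.
(e) Entailed — every conjunct here is already in the original photographing event.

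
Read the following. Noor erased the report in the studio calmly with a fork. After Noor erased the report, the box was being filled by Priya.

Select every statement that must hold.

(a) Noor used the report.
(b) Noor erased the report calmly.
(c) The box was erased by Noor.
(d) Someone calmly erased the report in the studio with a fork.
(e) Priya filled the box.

(a) Not entailed — the report is the patient, not an instrument — Noor used a fork.
(b) Entailed — every conjunct here is already in the original erasing event.
(c) Not entailed — Noor erased the report, not the box; the box belongs to the filling event.
(d) Entailed — the original entails any weakening of itself; this just generalizes the agent.
(e) Not entailed — 'was filling' is progressive on an accomplishment; it does not entail the completed 'filled'.

(b), (d)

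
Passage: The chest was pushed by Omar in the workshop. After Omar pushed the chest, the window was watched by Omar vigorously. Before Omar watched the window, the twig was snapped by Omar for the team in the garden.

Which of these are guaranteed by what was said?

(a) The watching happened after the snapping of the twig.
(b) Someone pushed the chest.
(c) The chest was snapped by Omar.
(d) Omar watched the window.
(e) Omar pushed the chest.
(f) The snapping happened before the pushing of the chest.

(a) Entailed — the narrative places the snapping before the watching.
(b) Entailed — every conjunct here is already in the original pushing event.
(c) Not entailed — Omar snapped the twig, not the chest; the chest belongs to the pushing event.
(d) Entailed — every conjunct here is already in the original watching event.
(e) Entailed — dropping 'in the workshop' leaves a sub-description the original still satisfies.
(f) Not entailed — the narrative doesn't order the snapping relative to the pushing.

(a), (b), (d), (e)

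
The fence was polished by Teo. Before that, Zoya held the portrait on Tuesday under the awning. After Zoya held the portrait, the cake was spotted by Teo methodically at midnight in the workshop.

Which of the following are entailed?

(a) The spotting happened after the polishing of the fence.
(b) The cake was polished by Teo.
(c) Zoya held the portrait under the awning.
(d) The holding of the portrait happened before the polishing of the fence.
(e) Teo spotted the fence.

(a) Not entailed — the narrative doesn't order the polishing relative to the spotting.
(b) Not entailed — Teo polished the fence, not the cake; the cake belongs to the spotting event.
(c) Entailed — every conjunct here is already in the original holding event.
(d) Entailed — the narrative places the holding before the polishing.
(e) Not entailed — Teo spotted the cake, not the fence; the fence belongs to the polishing event.

(c), (d)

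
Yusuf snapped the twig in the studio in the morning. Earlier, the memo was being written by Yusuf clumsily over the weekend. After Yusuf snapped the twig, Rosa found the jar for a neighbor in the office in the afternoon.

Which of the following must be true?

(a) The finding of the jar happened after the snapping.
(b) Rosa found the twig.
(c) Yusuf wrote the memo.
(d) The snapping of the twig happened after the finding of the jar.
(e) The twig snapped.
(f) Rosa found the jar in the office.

(a), (e), (f)

(a) Entailed — the narrative places the snapping before the finding.
(b) Not entailed — Rosa found the jar, not the twig; the twig belongs to the snapping event.
(c) Not entailed — 'was writing' is progressive on an accomplishment; it does not entail the completed 'wrote'.
(d) Not entailed — the narrative places the snapping before the finding, not after.
(e) Entailed — 'Yusuf snapped the twig' is causative; it entails the inchoative 'the twig snapped'.
(f) Entailed — the original entails any weakening of itself; this just drops 'in the afternoon', 'for a neighbor'.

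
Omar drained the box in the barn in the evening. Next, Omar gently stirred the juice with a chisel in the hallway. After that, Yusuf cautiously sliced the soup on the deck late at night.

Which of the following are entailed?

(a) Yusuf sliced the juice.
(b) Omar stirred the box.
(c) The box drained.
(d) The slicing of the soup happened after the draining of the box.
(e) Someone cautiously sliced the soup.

(c), (d), (e)

(a) Not entailed — Yusuf sliced the soup, not the juice; the juice belongs to the stirring event.
(b) Not entailed — Omar stirred the juice, not the box; the box belongs to the draining event.
(c) Entailed — 'Omar drained the box' is causative; it entails the inchoative 'the box drained'.
(d) Entailed — the narrative places the draining before the slicing.
(e) Entailed — this follows by dropping conjuncts from the slicing event's description.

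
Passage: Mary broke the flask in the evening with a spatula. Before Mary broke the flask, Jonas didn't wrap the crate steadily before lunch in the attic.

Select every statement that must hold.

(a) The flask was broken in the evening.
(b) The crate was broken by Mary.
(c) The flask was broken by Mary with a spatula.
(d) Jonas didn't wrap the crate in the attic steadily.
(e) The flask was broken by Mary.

(a) Entailed — this follows by dropping conjuncts from the breaking event's description.
(b) Not entailed — Mary broke the flask, not the crate; the crate belongs to the wrapping event.
(c) Entailed — dropping 'in the evening' leaves a sub-description the original still satisfies.
(d) Not entailed — dropping 'before lunch' under negation is not valid — the original leaves open that Jonas wrapped the crate some other way.
(e) Entailed — dropping 'in the evening', 'with a spatula' leaves a sub-description the original still satisfies.

(a), (c), (e)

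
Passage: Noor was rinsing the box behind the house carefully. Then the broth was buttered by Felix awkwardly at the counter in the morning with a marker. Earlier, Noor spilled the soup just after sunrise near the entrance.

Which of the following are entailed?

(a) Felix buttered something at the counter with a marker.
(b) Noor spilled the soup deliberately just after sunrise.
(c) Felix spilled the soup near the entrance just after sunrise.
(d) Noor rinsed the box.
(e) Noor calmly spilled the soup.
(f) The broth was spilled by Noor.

(a) Entailed — every conjunct here is already in the original buttering event.
(b) Not entailed — 'deliberately' adds information not in the original event.
(c) Not entailed — the passage has Noor spilling the soup, not Felix.
(d) Entailed — 'rinse' is an activity; 'was rinsing' entails that some rinsing happened, so 'rinsed' holds.
(e) Not entailed — 'calmly' adds information not in the original event.
(f) Not entailed — Noor spilled the soup, not the broth; the broth belongs to the buttering event.

(a), (d)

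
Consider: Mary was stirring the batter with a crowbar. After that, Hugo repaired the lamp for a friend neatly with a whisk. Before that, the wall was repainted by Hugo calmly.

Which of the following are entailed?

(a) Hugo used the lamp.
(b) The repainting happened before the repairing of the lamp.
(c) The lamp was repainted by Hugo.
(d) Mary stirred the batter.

(b), (d)

(a) Not entailed — the lamp is the patient, not an instrument — Hugo used a whisk.
(b) Entailed — the narrative places the repainting before the repairing.
(c) Not entailed — Hugo repainted the wall, not the lamp; the lamp belongs to the repairing event.
(d) Entailed — 'stir' is an activity; 'was stirring' entails that some stirring happened, so 'stirred' holds.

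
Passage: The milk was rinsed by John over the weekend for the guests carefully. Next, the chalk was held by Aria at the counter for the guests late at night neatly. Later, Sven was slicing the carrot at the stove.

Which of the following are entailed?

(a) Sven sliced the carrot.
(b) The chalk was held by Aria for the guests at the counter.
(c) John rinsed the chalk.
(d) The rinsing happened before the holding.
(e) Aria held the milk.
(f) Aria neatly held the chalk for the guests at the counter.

(b), (d), (f)

(a) Not entailed — 'was slicing' is progressive on an accomplishment; it does not entail the completed 'sliced'.
(b) Entailed — this follows by dropping conjuncts from the holding event's description.
(c) Not entailed — John rinsed the milk, not the chalk; the chalk belongs to the holding event.
(d) Entailed — the narrative places the rinsing before the holding.
(e) Not entailed — Aria held the chalk, not the milk; the milk belongs to the rinsing event.
(f) Entailed — dropping 'late at night' leaves a sub-description the original still satisfies.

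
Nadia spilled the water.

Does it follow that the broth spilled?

no

Nothing is said about any broth; only the water is affected.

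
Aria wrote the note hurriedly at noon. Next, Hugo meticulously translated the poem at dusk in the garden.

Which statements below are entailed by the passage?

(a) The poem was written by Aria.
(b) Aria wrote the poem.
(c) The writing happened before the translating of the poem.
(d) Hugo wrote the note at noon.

(a) Not entailed — Aria wrote the note, not the poem; the poem belongs to the translating event.
(b) Not entailed — Aria wrote the note, not the poem; the poem belongs to the translating event.
(c) Entailed — the narrative places the writing before the translating.
(d) Not entailed — the passage has Aria writing the note, not Hugo.

(c)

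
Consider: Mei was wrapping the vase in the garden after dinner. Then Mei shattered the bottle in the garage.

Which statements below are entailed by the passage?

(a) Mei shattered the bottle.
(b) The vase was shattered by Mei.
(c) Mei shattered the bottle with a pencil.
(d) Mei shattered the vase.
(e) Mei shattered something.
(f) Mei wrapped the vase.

(a), (e)

(a) Entailed — every conjunct here is already in the original shattering event.
(b) Not entailed — Mei shattered the bottle, not the vase; the vase belongs to the wrapping event.
(c) Not entailed — 'with a pencil' adds information not in the original event.
(d) Not entailed — Mei shattered the bottle, not the vase; the vase belongs to the wrapping event.
(e) Entailed — this follows by dropping conjuncts from the shattering event's description.
(f) Not entailed — 'was wrapping' is progressive on an accomplishment; it does not entail the completed 'wrapped'.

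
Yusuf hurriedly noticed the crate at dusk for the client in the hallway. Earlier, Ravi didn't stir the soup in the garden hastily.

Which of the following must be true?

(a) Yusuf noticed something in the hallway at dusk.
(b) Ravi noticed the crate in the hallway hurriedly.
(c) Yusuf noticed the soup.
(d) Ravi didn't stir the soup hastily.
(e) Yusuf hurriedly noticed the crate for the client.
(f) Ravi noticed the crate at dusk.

(a) Entailed — this follows by dropping conjuncts from the noticing event's description.
(b) Not entailed — the passage has Yusuf noticing the crate, not Ravi.
(c) Not entailed — Yusuf noticed the crate, not the soup; the soup belongs to the stirring event.
(d) Not entailed — dropping 'in the garden' under negation is not valid — the original leaves open that Ravi stirred the soup some other way.
(e) Entailed — the original entails any weakening of itself; this just drops 'at dusk', 'in the hallway'.
(f) Not entailed — the passage has Yusuf noticing the crate, not Ravi.

(a), (e)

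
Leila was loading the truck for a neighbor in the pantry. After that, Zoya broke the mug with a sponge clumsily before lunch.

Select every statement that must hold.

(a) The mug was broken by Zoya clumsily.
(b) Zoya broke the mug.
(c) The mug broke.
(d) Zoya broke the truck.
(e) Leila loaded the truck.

(a), (b), (c)

(a) Entailed — dropping 'with a sponge', 'before lunch' leaves a sub-description the original still satisfies.
(b) Entailed — dropping 'with a sponge', 'before lunch', 'clumsily' leaves a sub-description the original still satisfies.
(c) Entailed — 'Zoya broke the mug' is causative; it entails the inchoative 'the mug broke'.
(d) Not entailed — Zoya broke the mug, not the truck; the truck belongs to the loading event.
(e) Not entailed — 'was loading' is progressive on an accomplishment; it does not entail the completed 'loaded'.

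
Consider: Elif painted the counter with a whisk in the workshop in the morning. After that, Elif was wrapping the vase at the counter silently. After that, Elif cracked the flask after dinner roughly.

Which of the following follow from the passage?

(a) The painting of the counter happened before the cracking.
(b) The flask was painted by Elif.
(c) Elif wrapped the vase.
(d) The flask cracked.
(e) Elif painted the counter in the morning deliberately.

(a) Entailed — the narrative places the painting before the cracking.
(b) Not entailed — Elif painted the counter, not the flask; the flask belongs to the cracking event.
(c) Not entailed — 'was wrapping' is progressive on an accomplishment; it does not entail the completed 'wrapped'.
(d) Entailed — 'Elif cracked the flask' is causative; it entails the inchoative 'the flask cracked'.
(e) Not entailed — 'deliberately' adds information not in the original event.

(a), (d)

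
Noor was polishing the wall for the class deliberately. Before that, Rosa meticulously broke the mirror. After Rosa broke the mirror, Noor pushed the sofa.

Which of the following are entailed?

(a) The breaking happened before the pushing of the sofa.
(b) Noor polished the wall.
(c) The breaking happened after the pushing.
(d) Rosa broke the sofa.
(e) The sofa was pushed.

(a), (b), (e)

(a) Entailed — the narrative places the breaking before the pushing.
(b) Entailed — 'polish' is an activity; 'was polishing' entails that some polishing happened, so 'polished' holds.
(c) Not entailed — the narrative places the breaking before the pushing, not after.
(d) Not entailed — Rosa broke the mirror, not the sofa; the sofa belongs to the pushing event.
(e) Entailed — generalizing the agent leaves a sub-description the original still satisfies.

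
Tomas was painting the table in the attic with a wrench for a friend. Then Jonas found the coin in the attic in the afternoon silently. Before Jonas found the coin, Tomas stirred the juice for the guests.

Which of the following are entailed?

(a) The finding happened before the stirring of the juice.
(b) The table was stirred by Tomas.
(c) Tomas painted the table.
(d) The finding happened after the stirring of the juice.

(d)

(a) Not entailed — the narrative places the stirring before the finding, not after.
(b) Not entailed — Tomas stirred the juice, not the table; the table belongs to the painting event.
(c) Not entailed — 'was painting' is progressive on an accomplishment; it does not entail the completed 'painted'.
(d) Entailed — the narrative places the stirring before the finding.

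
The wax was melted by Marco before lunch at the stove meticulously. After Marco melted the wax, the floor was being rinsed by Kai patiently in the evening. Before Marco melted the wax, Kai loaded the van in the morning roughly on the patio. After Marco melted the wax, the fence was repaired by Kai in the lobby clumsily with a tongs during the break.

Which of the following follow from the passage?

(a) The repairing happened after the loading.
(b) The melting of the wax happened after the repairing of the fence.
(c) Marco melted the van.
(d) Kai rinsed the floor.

(a) Entailed — the narrative places the loading before the repairing.
(b) Not entailed — the narrative places the melting before the repairing, not after.
(c) Not entailed — Marco melted the wax, not the van; the van belongs to the loading event.
(d) Entailed — 'rinse' is an activity; 'was rinsing' entails that some rinsing happened, so 'rinsed' holds.

(a), (d)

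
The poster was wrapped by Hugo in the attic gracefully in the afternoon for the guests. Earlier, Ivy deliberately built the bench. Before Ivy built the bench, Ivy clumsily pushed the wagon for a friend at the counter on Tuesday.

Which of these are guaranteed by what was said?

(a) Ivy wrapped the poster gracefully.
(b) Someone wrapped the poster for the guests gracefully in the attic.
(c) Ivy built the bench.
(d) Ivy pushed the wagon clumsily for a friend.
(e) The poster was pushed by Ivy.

(a) Not entailed — the passage has Hugo wrapping the poster, not Ivy.
(b) Entailed — this follows by dropping conjuncts from the wrapping event's description.
(c) Entailed — the original entails any weakening of itself; this just drops 'deliberately'.
(d) Entailed — the original entails any weakening of itself; this just drops 'at the counter', 'on Tuesday'.
(e) Not entailed — Ivy pushed the wagon, not the poster; the poster belongs to the wrapping event.

(b), (c), (d)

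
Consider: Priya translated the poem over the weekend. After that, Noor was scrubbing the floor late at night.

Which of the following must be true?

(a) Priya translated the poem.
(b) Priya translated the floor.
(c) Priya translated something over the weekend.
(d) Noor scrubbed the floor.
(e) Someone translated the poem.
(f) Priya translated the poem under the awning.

(a), (c), (d), (e)

(a) Entailed — every conjunct here is already in the original translating event.
(b) Not entailed — Priya translated the poem, not the floor; the floor belongs to the scrubbing event.
(c) Entailed — the original entails any weakening of itself; this just generalizes the patient.
(d) Entailed — 'scrub' is an activity; 'was scrubbing' entails that some scrubbing happened, so 'scrubbed' holds.
(e) Entailed — every conjunct here is already in the original translating event.
(f) Not entailed — 'under the awning' adds information not in the original event.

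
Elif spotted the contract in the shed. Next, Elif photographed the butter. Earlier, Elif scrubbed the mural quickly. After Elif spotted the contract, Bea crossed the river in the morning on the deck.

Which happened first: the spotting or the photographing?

The connectives place the spotting before the photographing.

the spotting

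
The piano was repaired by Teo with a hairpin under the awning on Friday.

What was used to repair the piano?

'with a hairpin' marks the instrument of the repairing event.

a hairpin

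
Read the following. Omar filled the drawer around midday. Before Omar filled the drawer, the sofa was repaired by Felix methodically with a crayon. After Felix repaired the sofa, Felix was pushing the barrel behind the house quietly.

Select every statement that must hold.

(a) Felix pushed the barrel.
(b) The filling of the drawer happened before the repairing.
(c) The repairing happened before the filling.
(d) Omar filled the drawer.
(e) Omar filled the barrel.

(a) Entailed — 'push' is an activity; 'was pushing' entails that some pushing happened, so 'pushed' holds.
(b) Not entailed — the narrative places the repairing before the filling, not after.
(c) Entailed — the narrative places the repairing before the filling.
(d) Entailed — the original entails any weakening of itself; this just drops 'around midday'.
(e) Not entailed — Omar filled the drawer, not the barrel; the barrel belongs to the pushing event.

(a), (c), (d)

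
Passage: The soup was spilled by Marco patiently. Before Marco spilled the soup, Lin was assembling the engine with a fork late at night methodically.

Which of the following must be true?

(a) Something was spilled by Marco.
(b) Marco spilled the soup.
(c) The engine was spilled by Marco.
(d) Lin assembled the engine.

(a), (b)

(a) Entailed — dropping 'patiently' and generalizing the patient leaves a sub-description the original still satisfies.
(b) Entailed — every conjunct here is already in the original spilling event.
(c) Not entailed — Marco spilled the soup, not the engine; the engine belongs to the assembling event.
(d) Not entailed — 'was assembling' is progressive on an accomplishment; it does not entail the completed 'assembled'.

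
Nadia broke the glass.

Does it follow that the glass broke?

yes

'Nadia broke the glass' is the causative; it entails the inchoative 'the glass broke'.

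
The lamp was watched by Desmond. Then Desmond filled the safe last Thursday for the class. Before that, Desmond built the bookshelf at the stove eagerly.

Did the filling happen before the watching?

The narrative orders the watching before the filling.

no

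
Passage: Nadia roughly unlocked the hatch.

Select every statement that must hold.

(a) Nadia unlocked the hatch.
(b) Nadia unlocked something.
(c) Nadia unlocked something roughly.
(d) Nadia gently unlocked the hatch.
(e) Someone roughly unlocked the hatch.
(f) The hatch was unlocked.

(a), (b), (c), (e), (f)

(a) Entailed — dropping 'roughly' leaves a sub-description the original still satisfies.
(b) Entailed — this follows by dropping conjuncts from the unlocking event's description.
(c) Entailed — this follows by dropping conjuncts from the unlocking event's description.
(d) Not entailed — 'gently' adds a manner not in (and inconsistent with) the original.
(e) Entailed — this follows by dropping conjuncts from the unlocking event's description.
(f) Entailed — every conjunct here is already in the original unlocking event.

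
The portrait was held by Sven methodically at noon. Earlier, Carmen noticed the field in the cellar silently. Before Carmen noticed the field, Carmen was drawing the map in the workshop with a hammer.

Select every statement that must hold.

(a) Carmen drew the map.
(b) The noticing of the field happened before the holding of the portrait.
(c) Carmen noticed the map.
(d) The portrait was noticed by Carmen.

(a) Not entailed — 'was drawing' is progressive on an accomplishment; it does not entail the completed 'drew'.
(b) Entailed — the narrative places the noticing before the holding.
(c) Not entailed — Carmen noticed the field, not the map; the map belongs to the drawing event.
(d) Not entailed — Carmen noticed the field, not the portrait; the portrait belongs to the holding event.

(b)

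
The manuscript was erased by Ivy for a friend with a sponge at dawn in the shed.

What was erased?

'the manuscript' marks the patient of the erasing event.

the manuscript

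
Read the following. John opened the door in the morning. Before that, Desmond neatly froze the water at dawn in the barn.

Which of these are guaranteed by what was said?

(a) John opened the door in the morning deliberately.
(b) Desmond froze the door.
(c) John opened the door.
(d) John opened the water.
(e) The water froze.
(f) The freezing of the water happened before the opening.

(c), (e), (f)

(a) Not entailed — 'deliberately' adds information not in the original event.
(b) Not entailed — Desmond froze the water, not the door; the door belongs to the opening event.
(c) Entailed — this follows by dropping conjuncts from the opening event's description.
(d) Not entailed — John opened the door, not the water; the water belongs to the freezing event.
(e) Entailed — 'Desmond froze the water' is causative; it entails the inchoative 'the water froze'.
(f) Entailed — the narrative places the freezing before the opening.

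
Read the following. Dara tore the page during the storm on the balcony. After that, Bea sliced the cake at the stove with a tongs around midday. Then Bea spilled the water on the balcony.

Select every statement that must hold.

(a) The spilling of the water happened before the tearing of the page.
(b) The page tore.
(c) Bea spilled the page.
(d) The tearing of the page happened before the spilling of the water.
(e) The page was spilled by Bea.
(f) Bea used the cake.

(a) Not entailed — the narrative places the tearing before the spilling, not after.
(b) Entailed — 'Dara tore the page' is causative; it entails the inchoative 'the page tore'.
(c) Not entailed — Bea spilled the water, not the page; the page belongs to the tearing event.
(d) Entailed — the narrative places the tearing before the spilling.
(e) Not entailed — Bea spilled the water, not the page; the page belongs to the tearing event.
(f) Not entailed — the cake is the patient, not an instrument — Bea used a tongs.

(b), (d)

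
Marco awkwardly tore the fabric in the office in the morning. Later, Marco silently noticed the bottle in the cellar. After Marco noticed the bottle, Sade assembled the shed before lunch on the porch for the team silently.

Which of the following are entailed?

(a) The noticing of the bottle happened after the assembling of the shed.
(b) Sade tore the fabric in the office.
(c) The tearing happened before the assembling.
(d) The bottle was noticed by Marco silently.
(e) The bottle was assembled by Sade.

(a) Not entailed — the narrative places the noticing before the assembling, not after.
(b) Not entailed — the passage has Marco tearing the fabric, not Sade.
(c) Entailed — the narrative places the tearing before the assembling.
(d) Entailed — dropping 'in the cellar' leaves a sub-description the original still satisfies.
(e) Not entailed — Sade assembled the shed, not the bottle; the bottle belongs to the noticing event.

(c), (d)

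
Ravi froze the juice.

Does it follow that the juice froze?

'Ravi froze the juice' is the causative; it entails the inchoative 'the juice froze'.

yes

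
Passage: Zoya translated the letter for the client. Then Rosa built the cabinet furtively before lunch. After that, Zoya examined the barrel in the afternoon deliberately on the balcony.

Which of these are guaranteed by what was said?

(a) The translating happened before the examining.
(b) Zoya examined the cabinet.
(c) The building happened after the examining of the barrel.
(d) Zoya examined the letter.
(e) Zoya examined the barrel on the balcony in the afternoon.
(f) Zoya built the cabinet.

(a), (e)

(a) Entailed — the narrative places the translating before the examining.
(b) Not entailed — Zoya examined the barrel, not the cabinet; the cabinet belongs to the building event.
(c) Not entailed — the narrative places the building before the examining, not after.
(d) Not entailed — Zoya examined the barrel, not the letter; the letter belongs to the translating event.
(e) Entailed — the original entails any weakening of itself; this just drops 'deliberately'.
(f) Not entailed — the passage has Rosa building the cabinet, not Zoya.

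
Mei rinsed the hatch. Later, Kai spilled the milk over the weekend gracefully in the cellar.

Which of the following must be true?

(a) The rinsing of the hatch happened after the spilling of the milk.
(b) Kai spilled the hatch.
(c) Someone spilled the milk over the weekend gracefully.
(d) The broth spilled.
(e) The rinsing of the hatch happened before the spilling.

(a) Not entailed — the narrative places the rinsing before the spilling, not after.
(b) Not entailed — Kai spilled the milk, not the hatch; the hatch belongs to the rinsing event.
(c) Entailed — dropping 'in the cellar' and generalizing the agent leaves a sub-description the original still satisfies.
(d) Not entailed — the milk is what spilled, not the broth.
(e) Entailed — the narrative places the rinsing before the spilling.

(c), (e)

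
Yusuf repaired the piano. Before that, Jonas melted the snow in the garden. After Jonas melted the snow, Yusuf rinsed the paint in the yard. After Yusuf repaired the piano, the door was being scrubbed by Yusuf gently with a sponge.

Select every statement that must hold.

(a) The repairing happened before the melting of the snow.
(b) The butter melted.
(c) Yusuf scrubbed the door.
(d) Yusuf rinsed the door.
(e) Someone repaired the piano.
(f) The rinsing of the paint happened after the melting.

(a) Not entailed — the narrative places the melting before the repairing, not after.
(b) Not entailed — the snow is what melted, not the butter.
(c) Entailed — 'scrub' is an activity; 'was scrubbing' entails that some scrubbing happened, so 'scrubbed' holds.
(d) Not entailed — Yusuf rinsed the paint, not the door; the door belongs to the scrubbing event.
(e) Entailed — the original entails any weakening of itself; this just generalizes the agent.
(f) Entailed — the narrative places the melting before the rinsing.

(c), (e), (f)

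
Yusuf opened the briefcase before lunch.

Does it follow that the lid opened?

no

Nothing is said about any lid; only the briefcase is affected.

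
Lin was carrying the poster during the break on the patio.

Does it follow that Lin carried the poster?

'carry' is atelic; if Lin was carrying the poster, then Lin carried the poster (for some time).

yes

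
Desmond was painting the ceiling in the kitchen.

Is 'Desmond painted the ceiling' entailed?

no

'was painting' is progressive; for an accomplishment like 'paint the ceiling', it doesn't entail completion.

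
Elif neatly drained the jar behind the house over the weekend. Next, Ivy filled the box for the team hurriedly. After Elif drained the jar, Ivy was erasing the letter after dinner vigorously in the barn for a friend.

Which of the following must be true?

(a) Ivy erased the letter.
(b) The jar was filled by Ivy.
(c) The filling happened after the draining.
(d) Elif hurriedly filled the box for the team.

(c)

(a) Not entailed — 'was erasing' is progressive on an accomplishment; it does not entail the completed 'erased'.
(b) Not entailed — Ivy filled the box, not the jar; the jar belongs to the draining event.
(c) Entailed — the narrative places the draining before the filling.
(d) Not entailed — the passage has Ivy filling the box, not Elif.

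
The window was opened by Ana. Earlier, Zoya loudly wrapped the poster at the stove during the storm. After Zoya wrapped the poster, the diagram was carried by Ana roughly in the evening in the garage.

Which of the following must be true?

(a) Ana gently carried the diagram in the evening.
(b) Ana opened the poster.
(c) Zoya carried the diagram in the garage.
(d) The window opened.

(a) Not entailed — 'gently' adds a manner not in (and inconsistent with) the original.
(b) Not entailed — Ana opened the window, not the poster; the poster belongs to the wrapping event.
(c) Not entailed — the passage has Ana carrying the diagram, not Zoya.
(d) Entailed — 'Ana opened the window' is causative; it entails the inchoative 'the window opened'.

(d)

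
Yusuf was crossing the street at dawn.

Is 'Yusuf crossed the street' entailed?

no

'was crossing' is progressive; for an accomplishment like 'cross the street', it doesn't entail completion.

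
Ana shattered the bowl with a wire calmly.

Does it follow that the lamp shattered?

Nothing is said about any lamp; only the bowl is affected.

no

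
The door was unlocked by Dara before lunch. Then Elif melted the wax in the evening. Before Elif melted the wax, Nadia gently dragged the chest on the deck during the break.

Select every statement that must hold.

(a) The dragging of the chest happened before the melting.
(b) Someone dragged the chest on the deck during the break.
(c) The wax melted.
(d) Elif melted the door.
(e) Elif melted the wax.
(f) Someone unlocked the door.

(a), (b), (c), (e), (f)

(a) Entailed — the narrative places the dragging before the melting.
(b) Entailed — the original entails any weakening of itself; this just drops 'gently' and generalizes the agent.
(c) Entailed — 'Elif melted the wax' is causative; it entails the inchoative 'the wax melted'.
(d) Not entailed — Elif melted the wax, not the door; the door belongs to the unlocking event.
(e) Entailed — the original entails any weakening of itself; this just drops 'in the evening'.
(f) Entailed — dropping 'before lunch' and generalizing the agent leaves a sub-description the original still satisfies.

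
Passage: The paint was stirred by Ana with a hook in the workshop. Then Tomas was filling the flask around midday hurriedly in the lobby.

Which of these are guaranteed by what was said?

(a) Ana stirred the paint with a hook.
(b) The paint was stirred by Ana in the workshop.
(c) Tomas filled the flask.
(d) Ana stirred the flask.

(a), (b)

(a) Entailed — the original entails any weakening of itself; this just drops 'in the workshop'.
(b) Entailed — every conjunct here is already in the original stirring event.
(c) Not entailed — 'was filling' is progressive on an accomplishment; it does not entail the completed 'filled'.
(d) Not entailed — Ana stirred the paint, not the flask; the flask belongs to the filling event.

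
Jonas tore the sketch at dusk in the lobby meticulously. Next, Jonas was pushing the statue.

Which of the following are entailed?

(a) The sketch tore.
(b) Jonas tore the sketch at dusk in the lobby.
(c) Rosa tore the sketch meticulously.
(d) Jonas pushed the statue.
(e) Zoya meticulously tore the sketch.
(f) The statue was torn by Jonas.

(a), (b), (d)

(a) Entailed — 'Jonas tore the sketch' is causative; it entails the inchoative 'the sketch tore'.
(b) Entailed — this follows by dropping conjuncts from the tearing event's description.
(c) Not entailed — the passage has Jonas tearing the sketch, not Rosa.
(d) Entailed — 'push' is an activity; 'was pushing' entails that some pushing happened, so 'pushed' holds.
(e) Not entailed — the passage has Jonas tearing the sketch, not Zoya.
(f) Not entailed — Jonas tore the sketch, not the statue; the statue belongs to the pushing event.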